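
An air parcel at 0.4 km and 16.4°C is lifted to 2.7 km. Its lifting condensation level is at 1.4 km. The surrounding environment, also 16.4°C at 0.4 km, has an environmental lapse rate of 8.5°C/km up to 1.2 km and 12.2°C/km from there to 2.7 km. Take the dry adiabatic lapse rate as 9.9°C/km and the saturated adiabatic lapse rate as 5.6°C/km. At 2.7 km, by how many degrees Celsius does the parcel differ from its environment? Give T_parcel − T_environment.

+7.92°C (parcel warmer than environment)

Parcel:
  Dry to 1400 m: -9.9 × 1 km = -9.9°C, so T = 6.5°C.
  Saturated to 2700 m: -5.6 × 1.3 km = -7.28°C, so T = -0.78°C.
Environment:
  Environment, lower layer to 1200 m: -8.5 × 0.8 km = -6.8°C, so T = 9.6°C.
  Environment, upper layer to 2700 m: -12.2 × 1.5 km = -18.3°C, so T = -8.7°C.
T_parcel − T_env = -0.78 − (-8.7) = +7.92°C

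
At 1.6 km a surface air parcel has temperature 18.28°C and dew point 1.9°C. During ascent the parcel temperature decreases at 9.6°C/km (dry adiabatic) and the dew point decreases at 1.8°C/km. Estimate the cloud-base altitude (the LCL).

T and T_d converge at 9.6 − 1.8 = 7.8°C per km
Height above start = (18.28 − 1.9) / 7.8 = 2.1 km
LCL altitude = 1600 m + 2100 m = 3700 m

3.7 km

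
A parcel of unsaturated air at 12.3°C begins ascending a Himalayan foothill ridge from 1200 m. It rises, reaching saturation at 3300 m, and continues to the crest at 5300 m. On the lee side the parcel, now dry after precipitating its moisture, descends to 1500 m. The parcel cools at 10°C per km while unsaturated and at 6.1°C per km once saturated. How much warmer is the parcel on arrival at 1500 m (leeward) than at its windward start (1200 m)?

+4.8°C

1200–3300 m, dry: Δz = 2.1 km ⇒ ΔT = -21°C; T = -8.7°C
3300–5300 m, saturated: Δz = 2 km ⇒ ΔT = -12.2°C; T = -20.9°C
5300–1500 m, dry descent: Δz = 3.8 km ⇒ ΔT = +38°C; T = 17.1°C
Net change vs windward start: 17.1 − 12.3 = +4.8°C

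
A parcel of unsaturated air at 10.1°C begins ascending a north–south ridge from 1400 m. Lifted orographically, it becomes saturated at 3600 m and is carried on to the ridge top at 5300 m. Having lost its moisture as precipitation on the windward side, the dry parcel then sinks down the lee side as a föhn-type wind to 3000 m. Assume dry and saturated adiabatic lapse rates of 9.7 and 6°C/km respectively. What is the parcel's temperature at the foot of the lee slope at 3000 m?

0.87°C

1400–3600 m, dry: Δz = 2.2 km ⇒ ΔT = -21.34°C; T = -11.24°C
3600–5300 m, saturated: Δz = 1.7 km ⇒ ΔT = -10.2°C; T = -21.44°C
5300–3000 m, dry descent: Δz = 2.3 km ⇒ ΔT = +22.31°C; T = 0.87°C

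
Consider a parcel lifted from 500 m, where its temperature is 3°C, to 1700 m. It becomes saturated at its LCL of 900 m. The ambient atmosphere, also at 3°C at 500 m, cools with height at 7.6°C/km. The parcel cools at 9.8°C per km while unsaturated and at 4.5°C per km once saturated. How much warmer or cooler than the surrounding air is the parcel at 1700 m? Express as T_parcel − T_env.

Parcel:
  500 → 900 m (dry, 9.8°C/km): ΔT = -9.8 × 0.4 = -3.92°C → T = -0.92°C
  900 → 1700 m (saturated, 4.5°C/km): ΔT = -4.5 × 0.8 = -3.6°C → T = -4.52°C
Environment:
  500 → 1700 m (environment, 7.6°C/km): ΔT = -7.6 × 1.2 = -9.12°C → T = -6.12°C
T_parcel − T_env = -4.52 − (-6.12) = +1.6°C

+1.6°C (parcel warmer than environment)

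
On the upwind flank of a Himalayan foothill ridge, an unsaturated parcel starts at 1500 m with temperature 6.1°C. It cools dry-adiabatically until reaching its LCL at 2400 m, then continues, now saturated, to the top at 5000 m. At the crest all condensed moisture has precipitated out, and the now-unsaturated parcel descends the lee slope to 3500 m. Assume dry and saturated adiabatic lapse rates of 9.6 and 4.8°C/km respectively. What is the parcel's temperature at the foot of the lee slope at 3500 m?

From 1500 m to 2400 m (dry): cools by 9.6 × 0.9 = 8.64°C, giving -2.54°C.
From 2400 m to 5000 m (saturated): cools by 4.8 × 2.6 = 12.48°C, giving -15.02°C.
From 5000 m to 3500 m (dry descent): warms by 9.6 × 1.5 = 14.4°C, giving -0.62°C.

-0.62°C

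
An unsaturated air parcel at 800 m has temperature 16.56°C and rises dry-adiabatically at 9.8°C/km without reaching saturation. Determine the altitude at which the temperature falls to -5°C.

3000 m

Height above start = (16.56 − (-5)) / 9.8 = 2.2 km
Altitude = 800 m + 2200 m = 3000 m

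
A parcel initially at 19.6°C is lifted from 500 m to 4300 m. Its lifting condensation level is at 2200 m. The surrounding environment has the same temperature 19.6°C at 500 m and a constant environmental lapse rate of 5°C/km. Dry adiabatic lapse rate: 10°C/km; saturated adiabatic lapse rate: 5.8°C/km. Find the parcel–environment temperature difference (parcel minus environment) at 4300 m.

Parcel:
  Dry to 2200 m: -10 × 1.7 km = -17°C, so T = 2.6°C.
  Saturated to 4300 m: -5.8 × 2.1 km = -12.18°C, so T = -9.58°C.
Environment:
  Environment to 4300 m: -5 × 3.8 km = -19°C, so T = 0.6°C.
T_parcel − T_env = -9.58 − 0.6 = -10.18°C

-10.18°C (parcel cooler than environment)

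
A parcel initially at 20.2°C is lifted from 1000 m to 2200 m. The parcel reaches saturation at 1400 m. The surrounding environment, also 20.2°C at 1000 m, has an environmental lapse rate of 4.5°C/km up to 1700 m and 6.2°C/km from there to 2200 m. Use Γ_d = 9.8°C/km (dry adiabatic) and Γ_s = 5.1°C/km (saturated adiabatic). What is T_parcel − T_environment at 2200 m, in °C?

-1.75°C (parcel cooler than environment)

Parcel:
  1000 → 1400 m (dry, 9.8°C/km): ΔT = -9.8 × 0.4 = -3.92°C → T = 16.28°C
  1400 → 2200 m (saturated, 5.1°C/km): ΔT = -5.1 × 0.8 = -4.08°C → T = 12.2°C
Environment:
  1000 → 1700 m (environment, lower layer, 4.5°C/km): ΔT = -4.5 × 0.7 = -3.15°C → T = 17.05°C
  1700 → 2200 m (environment, upper layer, 6.2°C/km): ΔT = -6.2 × 0.5 = -3.1°C → T = 13.95°C
T_parcel − T_env = 12.2 − 13.95 = -1.75°C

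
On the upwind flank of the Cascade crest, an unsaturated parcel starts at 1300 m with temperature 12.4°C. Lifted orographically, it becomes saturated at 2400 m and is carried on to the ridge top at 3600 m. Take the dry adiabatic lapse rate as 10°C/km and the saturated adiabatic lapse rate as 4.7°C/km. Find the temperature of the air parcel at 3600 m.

1300 → 2400 m (dry, 10°C/km): ΔT = -10 × 1.1 = -11°C → T = 1.4°C
2400 → 3600 m (saturated, 4.7°C/km): ΔT = -4.7 × 1.2 = -5.64°C → T = -4.24°C

-4.24°C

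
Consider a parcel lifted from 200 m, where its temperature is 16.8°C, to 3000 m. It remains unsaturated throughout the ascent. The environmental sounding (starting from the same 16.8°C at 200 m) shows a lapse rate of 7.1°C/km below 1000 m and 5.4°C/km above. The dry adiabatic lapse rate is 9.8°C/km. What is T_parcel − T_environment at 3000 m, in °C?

-10.96°C (parcel cooler than environment)

Parcel:
  From 200 m to 3000 m (dry): cools by 9.8 × 2.8 = 27.44°C, giving -10.64°C.
Environment:
  From 200 m to 1000 m (environment, lower layer): cools by 7.1 × 0.8 = 5.68°C, giving 11.12°C.
  From 1000 m to 3000 m (environment, upper layer): cools by 5.4 × 2 = 10.8°C, giving 0.32°C.
T_parcel − T_env = -10.64 − 0.32 = -10.96°C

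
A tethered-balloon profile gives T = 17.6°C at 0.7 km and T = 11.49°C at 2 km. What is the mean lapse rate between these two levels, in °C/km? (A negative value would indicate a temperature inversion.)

Γ = −ΔT/Δz = (17.6 − 11.49) / (2000 − 700) m
  = 6.11°C / 1.3 km = 4.7°C/km

4.7°C/km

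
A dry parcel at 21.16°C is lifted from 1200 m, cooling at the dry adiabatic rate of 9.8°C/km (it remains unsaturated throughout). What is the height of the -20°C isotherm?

Height above start = (21.16 − (-20)) / 9.8 = 4.2 km
Altitude = 1200 m + 4200 m = 5400 m

5400 m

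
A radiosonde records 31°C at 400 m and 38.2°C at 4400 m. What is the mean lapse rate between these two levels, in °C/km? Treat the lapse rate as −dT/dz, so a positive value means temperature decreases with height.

-1.8°C/km

Γ = −ΔT/Δz = (31 − 38.2) / (4400 − 400) m
  = -7.2°C / 4 km = -1.8°C/km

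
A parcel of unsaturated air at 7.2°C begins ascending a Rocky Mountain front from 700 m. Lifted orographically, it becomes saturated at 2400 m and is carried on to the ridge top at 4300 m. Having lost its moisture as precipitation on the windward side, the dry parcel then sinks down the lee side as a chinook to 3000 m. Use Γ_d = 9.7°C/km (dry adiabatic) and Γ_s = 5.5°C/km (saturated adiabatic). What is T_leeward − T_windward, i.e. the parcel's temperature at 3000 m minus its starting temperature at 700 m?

700 → 2400 m (dry, 9.7°C/km): ΔT = -9.7 × 1.7 = -16.49°C → T = -9.29°C
2400 → 4300 m (saturated, 5.5°C/km): ΔT = -5.5 × 1.9 = -10.45°C → T = -19.74°C
4300 → 3000 m (dry descent, 9.7°C/km): ΔT = +9.7 × 1.3 = +12.61°C → T = -7.13°C
Net change vs windward start: -7.13 − 7.2 = -14.33°C

-14.33°C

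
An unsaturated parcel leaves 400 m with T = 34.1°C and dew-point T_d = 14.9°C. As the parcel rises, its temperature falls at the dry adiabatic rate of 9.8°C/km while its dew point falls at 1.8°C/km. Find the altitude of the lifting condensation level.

T and T_d converge at 9.8 − 1.8 = 8°C per km
Height above start = (34.1 − 14.9) / 8 = 2.4 km
LCL altitude = 400 m + 2400 m = 2800 m

2800 m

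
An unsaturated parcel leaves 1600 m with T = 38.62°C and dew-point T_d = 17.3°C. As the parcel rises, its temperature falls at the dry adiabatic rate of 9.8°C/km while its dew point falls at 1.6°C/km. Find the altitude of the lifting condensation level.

4200 m

T and T_d converge at 9.8 − 1.6 = 8.2°C per km
Height above start = (38.62 − 17.3) / 8.2 = 2.6 km
LCL altitude = 1600 m + 2600 m = 4200 m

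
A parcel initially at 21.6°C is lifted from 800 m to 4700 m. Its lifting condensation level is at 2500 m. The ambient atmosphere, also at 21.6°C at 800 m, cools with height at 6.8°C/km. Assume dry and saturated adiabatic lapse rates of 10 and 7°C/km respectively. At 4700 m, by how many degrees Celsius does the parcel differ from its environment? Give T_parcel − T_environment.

-5.88°C (parcel cooler than environment)

Parcel:
  800 → 2500 m (dry, 10°C/km): ΔT = -10 × 1.7 = -17°C → T = 4.6°C
  2500 → 4700 m (saturated, 7°C/km): ΔT = -7 × 2.2 = -15.4°C → T = -10.8°C
Environment:
  800 → 4700 m (environment, 6.8°C/km): ΔT = -6.8 × 3.9 = -26.52°C → T = -4.92°C
T_parcel − T_env = -10.8 − (-4.92) = -5.88°C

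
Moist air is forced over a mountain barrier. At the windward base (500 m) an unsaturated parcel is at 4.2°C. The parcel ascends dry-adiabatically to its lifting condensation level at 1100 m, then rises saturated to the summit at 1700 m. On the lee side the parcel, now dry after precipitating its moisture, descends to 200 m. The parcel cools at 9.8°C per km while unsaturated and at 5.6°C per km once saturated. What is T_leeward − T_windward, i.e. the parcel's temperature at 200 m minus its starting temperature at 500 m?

+5.46°C

From 500 m to 1100 m (dry): cools by 9.8 × 0.6 = 5.88°C, giving -1.68°C.
From 1100 m to 1700 m (saturated): cools by 5.6 × 0.6 = 3.36°C, giving -5.04°C.
From 1700 m to 200 m (dry descent): warms by 9.8 × 1.5 = 14.7°C, giving 9.66°C.
Net change vs windward start: 9.66 − 4.2 = +5.46°C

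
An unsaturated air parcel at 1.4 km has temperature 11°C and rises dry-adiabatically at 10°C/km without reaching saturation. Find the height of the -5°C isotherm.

3 km

Height above start = (11 − (-5)) / 10 = 1.6 km
Altitude = 1400 m + 1600 m = 3000 m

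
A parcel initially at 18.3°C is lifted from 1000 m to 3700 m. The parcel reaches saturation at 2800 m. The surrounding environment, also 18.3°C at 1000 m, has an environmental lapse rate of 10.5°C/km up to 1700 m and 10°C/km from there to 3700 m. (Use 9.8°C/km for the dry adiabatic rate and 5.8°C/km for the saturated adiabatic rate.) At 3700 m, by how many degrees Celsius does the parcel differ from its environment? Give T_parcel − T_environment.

+4.49°C (parcel warmer than environment)

Parcel:
  From 1000 m to 2800 m (dry): cools by 9.8 × 1.8 = 17.64°C, giving 0.66°C.
  From 2800 m to 3700 m (saturated): cools by 5.8 × 0.9 = 5.22°C, giving -4.56°C.
Environment:
  From 1000 m to 1700 m (environment, lower layer): cools by 10.5 × 0.7 = 7.35°C, giving 10.95°C.
  From 1700 m to 3700 m (environment, upper layer): cools by 10 × 2 = 20°C, giving -9.05°C.
T_parcel − T_env = -4.56 − (-9.05) = +4.49°C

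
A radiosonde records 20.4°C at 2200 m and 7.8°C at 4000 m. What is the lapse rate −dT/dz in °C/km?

7°C/km

Γ = −ΔT/Δz = (20.4 − 7.8) / (4000 − 2200) m
  = 12.6°C / 1.8 km = 7°C/km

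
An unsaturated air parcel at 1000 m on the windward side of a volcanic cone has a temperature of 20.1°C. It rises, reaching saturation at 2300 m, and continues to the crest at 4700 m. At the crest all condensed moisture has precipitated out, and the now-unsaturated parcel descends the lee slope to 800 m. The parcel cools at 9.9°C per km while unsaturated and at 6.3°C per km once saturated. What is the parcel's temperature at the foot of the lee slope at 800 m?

1000 → 2300 m (dry, 9.9°C/km): ΔT = -9.9 × 1.3 = -12.87°C → T = 7.23°C
2300 → 4700 m (saturated, 6.3°C/km): ΔT = -6.3 × 2.4 = -15.12°C → T = -7.89°C
4700 → 800 m (dry descent, 9.9°C/km): ΔT = +9.9 × 3.9 = +38.61°C → T = 30.72°C

30.72°C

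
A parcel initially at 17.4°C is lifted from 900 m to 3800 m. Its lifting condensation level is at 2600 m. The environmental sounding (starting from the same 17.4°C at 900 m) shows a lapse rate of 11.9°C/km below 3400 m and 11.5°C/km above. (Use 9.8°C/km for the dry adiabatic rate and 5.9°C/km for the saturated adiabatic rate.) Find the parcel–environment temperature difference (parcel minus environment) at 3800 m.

+10.61°C (parcel warmer than environment)

Parcel:
  From 900 m to 2600 m (dry): cools by 9.8 × 1.7 = 16.66°C, giving 0.74°C.
  From 2600 m to 3800 m (saturated): cools by 5.9 × 1.2 = 7.08°C, giving -6.34°C.
Environment:
  From 900 m to 3400 m (environment, lower layer): cools by 11.9 × 2.5 = 29.75°C, giving -12.35°C.
  From 3400 m to 3800 m (environment, upper layer): cools by 11.5 × 0.4 = 4.6°C, giving -16.95°C.
T_parcel − T_env = -6.34 − (-16.95) = +10.61°C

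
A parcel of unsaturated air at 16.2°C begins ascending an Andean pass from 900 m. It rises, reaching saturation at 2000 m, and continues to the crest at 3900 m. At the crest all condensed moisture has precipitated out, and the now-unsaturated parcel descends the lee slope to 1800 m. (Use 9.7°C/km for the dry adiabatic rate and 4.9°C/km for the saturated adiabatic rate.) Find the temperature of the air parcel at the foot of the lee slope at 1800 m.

Dry to 2000 m: -9.7 × 1.1 km = -10.67°C, so T = 5.53°C.
Saturated to 3900 m: -4.9 × 1.9 km = -9.31°C, so T = -3.78°C.
Dry descent to 1800 m: +9.7 × 2.1 km = +20.37°C, so T = 16.59°C.

16.59°C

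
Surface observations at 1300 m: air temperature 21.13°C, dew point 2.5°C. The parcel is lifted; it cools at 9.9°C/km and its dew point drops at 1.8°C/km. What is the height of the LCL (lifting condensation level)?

3600 m

T and T_d converge at 9.9 − 1.8 = 8.1°C per km
Height above start = (21.13 − 2.5) / 8.1 = 2.3 km
LCL altitude = 1300 m + 2300 m = 3600 m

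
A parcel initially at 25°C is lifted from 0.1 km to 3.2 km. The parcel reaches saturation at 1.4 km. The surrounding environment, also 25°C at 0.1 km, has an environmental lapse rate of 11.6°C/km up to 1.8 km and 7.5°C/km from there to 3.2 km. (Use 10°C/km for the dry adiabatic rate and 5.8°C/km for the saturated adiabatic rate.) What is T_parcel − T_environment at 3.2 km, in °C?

Parcel:
  Dry to 1400 m: -10 × 1.3 km = -13°C, so T = 12°C.
  Saturated to 3200 m: -5.8 × 1.8 km = -10.44°C, so T = 1.56°C.
Environment:
  Environment, lower layer to 1800 m: -11.6 × 1.7 km = -19.72°C, so T = 5.28°C.
  Environment, upper layer to 3200 m: -7.5 × 1.4 km = -10.5°C, so T = -5.22°C.
T_parcel − T_env = 1.56 − (-5.22) = +6.78°C

+6.78°C (parcel warmer than environment)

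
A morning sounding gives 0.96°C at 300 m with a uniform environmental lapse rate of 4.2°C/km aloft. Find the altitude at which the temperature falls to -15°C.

Height above start = (0.96 − (-15)) / 4.2 = 3.8 km
Altitude = 300 m + 3800 m = 4100 m

4100 m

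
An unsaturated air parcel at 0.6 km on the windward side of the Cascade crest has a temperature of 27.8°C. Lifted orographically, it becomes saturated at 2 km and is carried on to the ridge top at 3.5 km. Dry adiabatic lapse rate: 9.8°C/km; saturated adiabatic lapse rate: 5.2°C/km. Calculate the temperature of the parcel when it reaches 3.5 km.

From 600 m to 2000 m (dry): cools by 9.8 × 1.4 = 13.72°C, giving 14.08°C.
From 2000 m to 3500 m (saturated): cools by 5.2 × 1.5 = 7.8°C, giving 6.28°C.

6.28°C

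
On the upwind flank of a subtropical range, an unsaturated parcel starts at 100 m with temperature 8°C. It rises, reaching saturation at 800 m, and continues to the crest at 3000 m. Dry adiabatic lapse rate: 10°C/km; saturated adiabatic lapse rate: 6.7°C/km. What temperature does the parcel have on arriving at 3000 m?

100 → 800 m (dry, 10°C/km): ΔT = -10 × 0.7 = -7°C → T = 1°C
800 → 3000 m (saturated, 6.7°C/km): ΔT = -6.7 × 2.2 = -14.74°C → T = -13.74°C

-13.74°C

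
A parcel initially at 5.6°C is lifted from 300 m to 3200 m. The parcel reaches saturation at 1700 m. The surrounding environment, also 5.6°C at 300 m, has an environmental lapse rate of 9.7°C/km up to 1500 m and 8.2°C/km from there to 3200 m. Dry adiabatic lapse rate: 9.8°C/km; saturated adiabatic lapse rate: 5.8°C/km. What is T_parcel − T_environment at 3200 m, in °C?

Parcel:
  Dry to 1700 m: -9.8 × 1.4 km = -13.72°C, so T = -8.12°C.
  Saturated to 3200 m: -5.8 × 1.5 km = -8.7°C, so T = -16.82°C.
Environment:
  Environment, lower layer to 1500 m: -9.7 × 1.2 km = -11.64°C, so T = -6.04°C.
  Environment, upper layer to 3200 m: -8.2 × 1.7 km = -13.94°C, so T = -19.98°C.
T_parcel − T_env = -16.82 − (-19.98) = +3.16°C

+3.16°C (parcel warmer than environment)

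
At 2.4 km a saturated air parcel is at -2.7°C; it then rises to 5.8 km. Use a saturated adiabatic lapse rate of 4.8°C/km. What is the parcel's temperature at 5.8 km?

-19.02°C

2400–5800 m, saturated adiabatic: Δz = 3.4 km ⇒ ΔT = -16.32°C; T = -19.02°C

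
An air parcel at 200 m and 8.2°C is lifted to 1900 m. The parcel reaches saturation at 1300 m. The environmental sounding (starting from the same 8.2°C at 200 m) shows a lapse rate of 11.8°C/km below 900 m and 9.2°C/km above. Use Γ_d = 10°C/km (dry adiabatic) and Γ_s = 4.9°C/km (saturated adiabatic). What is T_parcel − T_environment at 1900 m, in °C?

+3.52°C (parcel warmer than environment)

Parcel:
  200 → 1300 m (dry, 10°C/km): ΔT = -10 × 1.1 = -11°C → T = -2.8°C
  1300 → 1900 m (saturated, 4.9°C/km): ΔT = -4.9 × 0.6 = -2.94°C → T = -5.74°C
Environment:
  200 → 900 m (environment, lower layer, 11.8°C/km): ΔT = -11.8 × 0.7 = -8.26°C → T = -0.06°C
  900 → 1900 m (environment, upper layer, 9.2°C/km): ΔT = -9.2 × 1 = -9.2°C → T = -9.26°C
T_parcel − T_env = -5.74 − (-9.26) = +3.52°C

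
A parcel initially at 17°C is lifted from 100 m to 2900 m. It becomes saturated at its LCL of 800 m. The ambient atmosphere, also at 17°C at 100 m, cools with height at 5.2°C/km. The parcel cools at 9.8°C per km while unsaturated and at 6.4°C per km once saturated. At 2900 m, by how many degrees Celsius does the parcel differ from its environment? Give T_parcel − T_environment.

Parcel:
  Dry to 800 m: -9.8 × 0.7 km = -6.86°C, so T = 10.14°C.
  Saturated to 2900 m: -6.4 × 2.1 km = -13.44°C, so T = -3.3°C.
Environment:
  Environment to 2900 m: -5.2 × 2.8 km = -14.56°C, so T = 2.44°C.
T_parcel − T_env = -3.3 − 2.44 = -5.74°C

-5.74°C (parcel cooler than environment)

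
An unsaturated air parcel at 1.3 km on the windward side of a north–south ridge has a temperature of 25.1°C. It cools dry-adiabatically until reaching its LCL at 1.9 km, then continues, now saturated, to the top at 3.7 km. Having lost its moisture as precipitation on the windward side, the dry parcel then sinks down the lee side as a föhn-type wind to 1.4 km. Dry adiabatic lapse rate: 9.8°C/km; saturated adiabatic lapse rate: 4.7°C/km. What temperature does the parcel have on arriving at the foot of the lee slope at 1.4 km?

1300–1900 m, dry: Δz = 0.6 km ⇒ ΔT = -5.88°C; T = 19.22°C
1900–3700 m, saturated: Δz = 1.8 km ⇒ ΔT = -8.46°C; T = 10.76°C
3700–1400 m, dry descent: Δz = 2.3 km ⇒ ΔT = +22.54°C; T = 33.3°C

33.3°C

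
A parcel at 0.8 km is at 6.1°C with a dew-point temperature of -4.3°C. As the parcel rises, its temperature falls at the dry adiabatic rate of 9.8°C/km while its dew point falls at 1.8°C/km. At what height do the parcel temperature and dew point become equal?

T and T_d converge at 9.8 − 1.8 = 8°C per km
Height above start = (6.1 − (-4.3)) / 8 = 1.3 km
LCL altitude = 800 m + 1300 m = 2100 m

2.1 km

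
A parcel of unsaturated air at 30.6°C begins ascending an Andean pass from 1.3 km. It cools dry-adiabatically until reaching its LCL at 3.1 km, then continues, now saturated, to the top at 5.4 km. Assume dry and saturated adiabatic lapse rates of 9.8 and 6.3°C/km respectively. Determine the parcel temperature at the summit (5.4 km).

-1.53°C

From 1300 m to 3100 m (dry): cools by 9.8 × 1.8 = 17.64°C, giving 12.96°C.
From 3100 m to 5400 m (saturated): cools by 6.3 × 2.3 = 14.49°C, giving -1.53°C.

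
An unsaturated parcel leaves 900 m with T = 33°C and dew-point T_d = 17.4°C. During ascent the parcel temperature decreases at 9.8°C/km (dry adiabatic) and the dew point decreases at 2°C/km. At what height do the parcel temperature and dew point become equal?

T and T_d converge at 9.8 − 2 = 7.8°C per km
Height above start = (33 − 17.4) / 7.8 = 2 km
LCL altitude = 900 m + 2000 m = 2900 m

2900 m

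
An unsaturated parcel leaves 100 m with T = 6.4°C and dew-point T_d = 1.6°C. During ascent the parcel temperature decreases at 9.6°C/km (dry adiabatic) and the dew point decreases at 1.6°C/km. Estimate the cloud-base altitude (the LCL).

700 m

T and T_d converge at 9.6 − 1.6 = 8°C per km
Height above start = (6.4 − 1.6) / 8 = 0.6 km
LCL altitude = 100 m + 600 m = 700 m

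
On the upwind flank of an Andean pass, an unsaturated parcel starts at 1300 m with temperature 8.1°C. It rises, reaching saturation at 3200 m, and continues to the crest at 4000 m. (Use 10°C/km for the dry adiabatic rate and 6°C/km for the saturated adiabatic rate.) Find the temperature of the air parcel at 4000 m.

-15.7°C

From 1300 m to 3200 m (dry): cools by 10 × 1.9 = 19°C, giving -10.9°C.
From 3200 m to 4000 m (saturated): cools by 6 × 0.8 = 4.8°C, giving -15.7°C.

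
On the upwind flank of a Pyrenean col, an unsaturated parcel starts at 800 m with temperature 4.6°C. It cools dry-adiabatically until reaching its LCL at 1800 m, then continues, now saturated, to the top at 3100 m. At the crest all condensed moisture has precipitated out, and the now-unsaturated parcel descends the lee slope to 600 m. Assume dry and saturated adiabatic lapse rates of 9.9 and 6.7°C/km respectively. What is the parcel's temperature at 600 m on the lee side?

800–1800 m, dry: Δz = 1 km ⇒ ΔT = -9.9°C; T = -5.3°C
1800–3100 m, saturated: Δz = 1.3 km ⇒ ΔT = -8.71°C; T = -14.01°C
3100–600 m, dry descent: Δz = 2.5 km ⇒ ΔT = +24.75°C; T = 10.74°C

10.74°C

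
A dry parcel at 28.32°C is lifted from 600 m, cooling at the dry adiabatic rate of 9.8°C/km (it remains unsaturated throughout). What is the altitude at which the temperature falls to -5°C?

Height above start = (28.32 − (-5)) / 9.8 = 3.4 km
Altitude = 600 m + 3400 m = 4000 m

4000 m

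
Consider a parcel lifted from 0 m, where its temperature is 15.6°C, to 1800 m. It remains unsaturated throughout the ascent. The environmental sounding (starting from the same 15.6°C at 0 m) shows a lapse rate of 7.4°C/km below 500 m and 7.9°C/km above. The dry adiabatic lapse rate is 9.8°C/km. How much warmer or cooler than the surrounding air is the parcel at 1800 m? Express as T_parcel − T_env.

Parcel:
  0 → 1800 m (dry, 9.8°C/km): ΔT = -9.8 × 1.8 = -17.64°C → T = -2.04°C
Environment:
  0 → 500 m (environment, lower layer, 7.4°C/km): ΔT = -7.4 × 0.5 = -3.7°C → T = 11.9°C
  500 → 1800 m (environment, upper layer, 7.9°C/km): ΔT = -7.9 × 1.3 = -10.27°C → T = 1.63°C
T_parcel − T_env = -2.04 − 1.63 = -3.67°C

-3.67°C (parcel cooler than environment)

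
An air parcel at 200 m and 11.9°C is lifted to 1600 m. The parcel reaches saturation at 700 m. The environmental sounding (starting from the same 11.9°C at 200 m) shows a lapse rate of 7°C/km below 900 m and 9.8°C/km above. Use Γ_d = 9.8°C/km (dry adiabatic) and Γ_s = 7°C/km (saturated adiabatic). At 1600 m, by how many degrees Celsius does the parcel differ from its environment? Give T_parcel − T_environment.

Parcel:
  200 → 700 m (dry, 9.8°C/km): ΔT = -9.8 × 0.5 = -4.9°C → T = 7°C
  700 → 1600 m (saturated, 7°C/km): ΔT = -7 × 0.9 = -6.3°C → T = 0.7°C
Environment:
  200 → 900 m (environment, lower layer, 7°C/km): ΔT = -7 × 0.7 = -4.9°C → T = 7°C
  900 → 1600 m (environment, upper layer, 9.8°C/km): ΔT = -9.8 × 0.7 = -6.86°C → T = 0.14°C
T_parcel − T_env = 0.7 − 0.14 = +0.56°C

+0.56°C (parcel warmer than environment)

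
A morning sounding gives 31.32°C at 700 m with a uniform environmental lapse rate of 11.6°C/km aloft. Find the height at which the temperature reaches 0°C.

Height above start = (31.32 − 0) / 11.6 = 2.7 km
Altitude = 700 m + 2700 m = 3400 m

3400 m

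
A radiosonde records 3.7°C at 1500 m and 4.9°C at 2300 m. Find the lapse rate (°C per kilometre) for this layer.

Γ = −ΔT/Δz = (3.7 − 4.9) / (2300 − 1500) m
  = -1.2°C / 0.8 km = -1.5°C/km

-1.5°C/km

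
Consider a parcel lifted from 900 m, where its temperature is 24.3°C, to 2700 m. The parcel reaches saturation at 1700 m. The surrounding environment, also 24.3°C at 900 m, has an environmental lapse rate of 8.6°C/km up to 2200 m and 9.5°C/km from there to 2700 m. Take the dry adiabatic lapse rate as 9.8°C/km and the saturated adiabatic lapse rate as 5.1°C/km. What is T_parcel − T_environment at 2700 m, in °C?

+2.99°C (parcel warmer than environment)

Parcel:
  900 → 1700 m (dry, 9.8°C/km): ΔT = -9.8 × 0.8 = -7.84°C → T = 16.46°C
  1700 → 2700 m (saturated, 5.1°C/km): ΔT = -5.1 × 1 = -5.1°C → T = 11.36°C
Environment:
  900 → 2200 m (environment, lower layer, 8.6°C/km): ΔT = -8.6 × 1.3 = -11.18°C → T = 13.12°C
  2200 → 2700 m (environment, upper layer, 9.5°C/km): ΔT = -9.5 × 0.5 = -4.75°C → T = 8.37°C
T_parcel − T_env = 11.36 − 8.37 = +2.99°C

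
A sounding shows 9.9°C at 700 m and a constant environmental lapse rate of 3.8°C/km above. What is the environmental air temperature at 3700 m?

-1.5°C

Environmental to 3700 m: -3.8 × 3 km = -11.4°C, so T = -1.5°C.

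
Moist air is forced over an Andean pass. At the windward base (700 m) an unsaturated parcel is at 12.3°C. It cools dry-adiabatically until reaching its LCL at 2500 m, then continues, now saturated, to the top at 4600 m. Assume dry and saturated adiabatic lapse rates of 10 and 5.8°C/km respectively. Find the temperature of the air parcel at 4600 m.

-17.88°C

700–2500 m, dry: Δz = 1.8 km ⇒ ΔT = -18°C; T = -5.7°C
2500–4600 m, saturated: Δz = 2.1 km ⇒ ΔT = -12.18°C; T = -17.88°C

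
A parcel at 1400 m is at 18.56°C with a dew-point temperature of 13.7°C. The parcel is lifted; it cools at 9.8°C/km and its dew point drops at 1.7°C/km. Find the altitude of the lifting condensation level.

T and T_d converge at 9.8 − 1.7 = 8.1°C per km
Height above start = (18.56 − 13.7) / 8.1 = 0.6 km
LCL altitude = 1400 m + 600 m = 2000 m

2000 m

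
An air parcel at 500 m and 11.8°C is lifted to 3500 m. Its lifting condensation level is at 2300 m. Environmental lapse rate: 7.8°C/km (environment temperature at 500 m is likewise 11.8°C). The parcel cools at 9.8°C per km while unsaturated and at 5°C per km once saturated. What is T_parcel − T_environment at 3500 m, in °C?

Parcel:
  500–2300 m, dry: Δz = 1.8 km ⇒ ΔT = -17.64°C; T = -5.84°C
  2300–3500 m, saturated: Δz = 1.2 km ⇒ ΔT = -6°C; T = -11.84°C
Environment:
  500–3500 m, environment: Δz = 3 km ⇒ ΔT = -23.4°C; T = -11.6°C
T_parcel − T_env = -11.84 − (-11.6) = -0.24°C

-0.24°C (parcel cooler than environment)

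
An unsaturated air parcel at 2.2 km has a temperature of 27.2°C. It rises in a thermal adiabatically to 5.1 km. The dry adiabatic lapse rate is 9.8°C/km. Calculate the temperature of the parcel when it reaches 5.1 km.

-1.22°C

2200 → 5100 m (dry adiabatic, 9.8°C/km): ΔT = -9.8 × 2.9 = -28.42°C → T = -1.22°C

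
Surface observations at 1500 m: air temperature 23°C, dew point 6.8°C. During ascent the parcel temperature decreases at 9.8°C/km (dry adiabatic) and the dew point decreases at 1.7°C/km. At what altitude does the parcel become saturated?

3500 m

T and T_d converge at 9.8 − 1.7 = 8.1°C per km
Height above start = (23 − 6.8) / 8.1 = 2 km
LCL altitude = 1500 m + 2000 m = 3500 m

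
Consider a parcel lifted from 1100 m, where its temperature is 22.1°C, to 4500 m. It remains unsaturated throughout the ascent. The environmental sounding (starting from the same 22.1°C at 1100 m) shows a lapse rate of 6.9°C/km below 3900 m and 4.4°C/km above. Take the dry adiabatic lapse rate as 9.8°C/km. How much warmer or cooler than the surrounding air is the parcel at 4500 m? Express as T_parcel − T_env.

Parcel:
  1100 → 4500 m (dry, 9.8°C/km): ΔT = -9.8 × 3.4 = -33.32°C → T = -11.22°C
Environment:
  1100 → 3900 m (environment, lower layer, 6.9°C/km): ΔT = -6.9 × 2.8 = -19.32°C → T = 2.78°C
  3900 → 4500 m (environment, upper layer, 4.4°C/km): ΔT = -4.4 × 0.6 = -2.64°C → T = 0.14°C
T_parcel − T_env = -11.22 − 0.14 = -11.36°C

-11.36°C (parcel cooler than environment)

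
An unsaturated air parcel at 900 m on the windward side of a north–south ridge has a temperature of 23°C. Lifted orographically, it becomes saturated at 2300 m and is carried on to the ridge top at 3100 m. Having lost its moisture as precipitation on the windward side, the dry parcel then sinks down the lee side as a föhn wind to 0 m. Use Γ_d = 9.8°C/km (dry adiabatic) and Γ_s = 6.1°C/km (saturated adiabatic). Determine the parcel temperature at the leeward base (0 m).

34.78°C

900 → 2300 m (dry, 9.8°C/km): ΔT = -9.8 × 1.4 = -13.72°C → T = 9.28°C
2300 → 3100 m (saturated, 6.1°C/km): ΔT = -6.1 × 0.8 = -4.88°C → T = 4.4°C
3100 → 0 m (dry descent, 9.8°C/km): ΔT = +9.8 × 3.1 = +30.38°C → T = 34.78°C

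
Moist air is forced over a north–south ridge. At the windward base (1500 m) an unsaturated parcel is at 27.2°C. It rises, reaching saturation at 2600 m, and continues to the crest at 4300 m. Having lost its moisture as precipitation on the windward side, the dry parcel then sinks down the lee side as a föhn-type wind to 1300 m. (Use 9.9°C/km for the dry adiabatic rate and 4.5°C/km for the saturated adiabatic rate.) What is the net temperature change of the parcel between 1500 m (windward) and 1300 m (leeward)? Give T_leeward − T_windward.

+11.16°C

1500 → 2600 m (dry, 9.9°C/km): ΔT = -9.9 × 1.1 = -10.89°C → T = 16.31°C
2600 → 4300 m (saturated, 4.5°C/km): ΔT = -4.5 × 1.7 = -7.65°C → T = 8.66°C
4300 → 1300 m (dry descent, 9.9°C/km): ΔT = +9.9 × 3 = +29.7°C → T = 38.36°C
Net change vs windward start: 38.36 − 27.2 = +11.16°C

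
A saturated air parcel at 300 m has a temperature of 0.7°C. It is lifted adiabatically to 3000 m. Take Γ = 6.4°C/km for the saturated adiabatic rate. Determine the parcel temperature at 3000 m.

-16.58°C

300–3000 m, saturated adiabatic: Δz = 2.7 km ⇒ ΔT = -17.28°C; T = -16.58°C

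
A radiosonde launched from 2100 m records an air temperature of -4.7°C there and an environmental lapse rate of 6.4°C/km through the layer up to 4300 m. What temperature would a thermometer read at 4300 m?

2100 → 4300 m (environmental, 6.4°C/km): ΔT = -6.4 × 2.2 = -14.08°C → T = -18.78°C

-18.78°C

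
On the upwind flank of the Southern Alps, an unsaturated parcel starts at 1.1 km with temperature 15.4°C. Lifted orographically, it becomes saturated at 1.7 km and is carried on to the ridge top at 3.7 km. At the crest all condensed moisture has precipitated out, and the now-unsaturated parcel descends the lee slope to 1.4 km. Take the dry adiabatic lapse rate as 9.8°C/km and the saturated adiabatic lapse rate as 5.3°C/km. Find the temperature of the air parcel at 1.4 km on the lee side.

21.46°C

From 1100 m to 1700 m (dry): cools by 9.8 × 0.6 = 5.88°C, giving 9.52°C.
From 1700 m to 3700 m (saturated): cools by 5.3 × 2 = 10.6°C, giving -1.08°C.
From 3700 m to 1400 m (dry descent): warms by 9.8 × 2.3 = 22.54°C, giving 21.46°C.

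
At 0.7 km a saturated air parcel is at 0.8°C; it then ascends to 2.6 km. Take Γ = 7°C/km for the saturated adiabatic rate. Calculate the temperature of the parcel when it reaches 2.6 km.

-12.5°C

From 700 m to 2600 m (saturated adiabatic): cools by 7 × 1.9 = 13.3°C, giving -12.5°C.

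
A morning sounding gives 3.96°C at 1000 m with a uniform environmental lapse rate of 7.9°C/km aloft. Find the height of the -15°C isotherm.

Height above start = (3.96 − (-15)) / 7.9 = 2.4 km
Altitude = 1000 m + 2400 m = 3400 m

3400 m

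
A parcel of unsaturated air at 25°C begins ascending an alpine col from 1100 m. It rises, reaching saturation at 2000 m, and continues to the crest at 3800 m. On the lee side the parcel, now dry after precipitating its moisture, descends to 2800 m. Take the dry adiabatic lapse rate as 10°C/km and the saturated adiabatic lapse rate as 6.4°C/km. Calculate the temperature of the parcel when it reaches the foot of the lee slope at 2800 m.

14.48°C

Dry to 2000 m: -10 × 0.9 km = -9°C, so T = 16°C.
Saturated to 3800 m: -6.4 × 1.8 km = -11.52°C, so T = 4.48°C.
Dry descent to 2800 m: +10 × 1 km = +10°C, so T = 14.48°C.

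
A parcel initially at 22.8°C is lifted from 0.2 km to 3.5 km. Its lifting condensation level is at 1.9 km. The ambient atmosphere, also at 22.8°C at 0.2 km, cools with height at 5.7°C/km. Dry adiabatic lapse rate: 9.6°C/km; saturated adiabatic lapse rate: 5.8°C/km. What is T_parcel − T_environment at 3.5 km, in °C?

-6.79°C (parcel cooler than environment)

Parcel:
  200–1900 m, dry: Δz = 1.7 km ⇒ ΔT = -16.32°C; T = 6.48°C
  1900–3500 m, saturated: Δz = 1.6 km ⇒ ΔT = -9.28°C; T = -2.8°C
Environment:
  200–3500 m, environment: Δz = 3.3 km ⇒ ΔT = -18.81°C; T = 3.99°C
T_parcel − T_env = -2.8 − 3.99 = -6.79°C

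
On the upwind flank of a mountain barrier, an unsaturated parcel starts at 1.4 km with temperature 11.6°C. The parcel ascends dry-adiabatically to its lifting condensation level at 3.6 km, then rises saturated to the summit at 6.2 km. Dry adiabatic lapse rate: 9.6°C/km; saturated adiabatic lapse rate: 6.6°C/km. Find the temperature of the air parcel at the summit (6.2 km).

Dry to 3600 m: -9.6 × 2.2 km = -21.12°C, so T = -9.52°C.
Saturated to 6200 m: -6.6 × 2.6 km = -17.16°C, so T = -26.68°C.

-26.68°C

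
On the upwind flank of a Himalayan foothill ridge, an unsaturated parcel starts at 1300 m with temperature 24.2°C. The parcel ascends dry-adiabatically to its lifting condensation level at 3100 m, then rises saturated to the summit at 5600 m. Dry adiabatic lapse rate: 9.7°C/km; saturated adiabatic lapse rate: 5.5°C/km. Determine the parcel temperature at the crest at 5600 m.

-7.01°C

1300–3100 m, dry: Δz = 1.8 km ⇒ ΔT = -17.46°C; T = 6.74°C
3100–5600 m, saturated: Δz = 2.5 km ⇒ ΔT = -13.75°C; T = -7.01°C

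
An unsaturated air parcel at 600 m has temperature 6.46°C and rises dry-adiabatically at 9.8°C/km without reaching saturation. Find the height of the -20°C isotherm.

3300 m

Height above start = (6.46 − (-20)) / 9.8 = 2.7 km
Altitude = 600 m + 2700 m = 3300 m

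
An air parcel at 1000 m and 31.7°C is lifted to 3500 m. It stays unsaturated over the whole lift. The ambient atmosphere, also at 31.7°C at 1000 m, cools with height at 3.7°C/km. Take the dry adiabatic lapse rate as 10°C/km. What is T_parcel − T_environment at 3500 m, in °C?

Parcel:
  Dry to 3500 m: -10 × 2.5 km = -25°C, so T = 6.7°C.
Environment:
  Environment to 3500 m: -3.7 × 2.5 km = -9.25°C, so T = 22.45°C.
T_parcel − T_env = 6.7 − 22.45 = -15.75°C

-15.75°C (parcel cooler than environment)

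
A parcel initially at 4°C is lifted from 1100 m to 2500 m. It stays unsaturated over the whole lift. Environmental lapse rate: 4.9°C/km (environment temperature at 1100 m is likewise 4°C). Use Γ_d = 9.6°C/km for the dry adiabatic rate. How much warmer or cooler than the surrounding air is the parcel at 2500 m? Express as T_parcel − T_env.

-6.58°C (parcel cooler than environment)

Parcel:
  From 1100 m to 2500 m (dry): cools by 9.6 × 1.4 = 13.44°C, giving -9.44°C.
Environment:
  From 1100 m to 2500 m (environment): cools by 4.9 × 1.4 = 6.86°C, giving -2.86°C.
T_parcel − T_env = -9.44 − (-2.86) = -6.58°C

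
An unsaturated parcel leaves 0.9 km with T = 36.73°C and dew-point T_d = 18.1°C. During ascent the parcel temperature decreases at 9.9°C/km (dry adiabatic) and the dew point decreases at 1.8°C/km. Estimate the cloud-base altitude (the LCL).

3.2 km

T and T_d converge at 9.9 − 1.8 = 8.1°C per km
Height above start = (36.73 − 18.1) / 8.1 = 2.3 km
LCL altitude = 900 m + 2300 m = 3200 m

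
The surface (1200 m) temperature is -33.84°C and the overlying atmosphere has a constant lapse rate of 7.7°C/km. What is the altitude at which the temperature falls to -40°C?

Height above start = (-33.84 − (-40)) / 7.7 = 0.8 km
Altitude = 1200 m + 800 m = 2000 m

2000 m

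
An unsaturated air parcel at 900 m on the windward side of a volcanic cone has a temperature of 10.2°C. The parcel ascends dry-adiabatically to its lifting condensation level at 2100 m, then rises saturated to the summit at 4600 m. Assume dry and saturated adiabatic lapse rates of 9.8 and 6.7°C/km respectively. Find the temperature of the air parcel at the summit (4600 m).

-18.31°C

Dry to 2100 m: -9.8 × 1.2 km = -11.76°C, so T = -1.56°C.
Saturated to 4600 m: -6.7 × 2.5 km = -16.75°C, so T = -18.31°C.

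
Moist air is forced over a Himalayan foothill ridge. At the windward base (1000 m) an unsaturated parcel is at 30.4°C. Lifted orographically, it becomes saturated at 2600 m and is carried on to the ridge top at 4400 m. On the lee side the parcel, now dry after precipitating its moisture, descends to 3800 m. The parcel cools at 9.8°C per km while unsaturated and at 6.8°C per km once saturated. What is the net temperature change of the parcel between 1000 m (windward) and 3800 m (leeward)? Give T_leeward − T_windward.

Dry to 2600 m: -9.8 × 1.6 km = -15.68°C, so T = 14.72°C.
Saturated to 4400 m: -6.8 × 1.8 km = -12.24°C, so T = 2.48°C.
Dry descent to 3800 m: +9.8 × 0.6 km = +5.88°C, so T = 8.36°C.
Net change vs windward start: 8.36 − 30.4 = -22.04°C

-22.04°C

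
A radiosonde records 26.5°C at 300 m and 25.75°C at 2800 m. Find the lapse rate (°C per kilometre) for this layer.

Γ = −ΔT/Δz = (26.5 − 25.75) / (2800 − 300) m
  = 0.75°C / 2.5 km = 0.3°C/km

0.3°C/km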